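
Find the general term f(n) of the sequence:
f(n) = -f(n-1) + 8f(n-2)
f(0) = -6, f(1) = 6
Characteristic equation: x² + x - 8 = 0.
Discriminant Δ = (-1)² + 4·(8) = 33.
Roots r₁,₂ = (-1 ± √33)/2, so r₁ = - \frac{1}{2} + \frac{\sqrt{33}}{2}, r₂ = - \frac{\sqrt{33}}{2} - \frac{1}{2}.
General solution: f(n) = A·r₁^n + B·r₂^n.
From the initial conditions, A + B = -6 and r₁A + r₂B = 6.
Since r₁ - r₂ = √33: A = (6 - (-6)r₂)/√33 = -3 + \frac{\sqrt{33}}{11}, and B = -6 - A = -3 - \frac{\sqrt{33}}{11}.
So f(n) = \left(-3 + \frac{\sqrt{33}}{11}\right)\left(- \frac{1}{2} + \frac{\sqrt{33}}{2}\right)^n + \left(-3 - \frac{\sqrt{33}}{11}\right)\left(- \frac{\sqrt{33}}{2} - \frac{1}{2}\right)^n.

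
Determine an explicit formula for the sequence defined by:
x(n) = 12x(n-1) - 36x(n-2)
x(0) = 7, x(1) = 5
Characteristic equation: x² - 12x + 36 = 0, which is (x - (6))².
Repeated root r = 6.
General solution: x(n) = (A + Bn)·(6)^n.
From x(0) = 7: A = 7.
From x(1) = 5: (A + B)·(6) = 5 ⇒ B = - \frac{37}{6}.
So x(n) = \left(7 - \frac{37 n}{6}\right) \cdot (6)^n.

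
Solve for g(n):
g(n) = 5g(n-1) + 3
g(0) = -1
First-order linear non-homogeneous.
Homogeneous solution: g_h(n) = A·(5)^n.
Try constant particular solution g_p = K: K = 5K + 3 ⇒ K = - \frac{3}{4}.
General: g(n) = A·(5)^n - \frac{3}{4}.
Apply g(0) = -1: A - \frac{3}{4} = -1 ⇒ A = - \frac{1}{4}.
So g(n) = - \frac{5^{n}}{4} - \frac{3}{4}.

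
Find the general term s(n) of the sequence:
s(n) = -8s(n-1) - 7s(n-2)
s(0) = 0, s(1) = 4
Characteristic equation: x² + 8x + 7 = 0, which factors as (x - (-1))(x - (-7)) = 0.
Roots r₁ = -1, r₂ = -7 (distinct).
General solution: s(n) = A·(-1)^n + B·(-7)^n.
From s(0) = 0: A + B = 0.
From s(1) = 4: -A - 7B = 4.
Solving: A = \frac{2}{3}, B = - \frac{2}{3}.
So s(n) = \frac{2 \left(-1\right)^{n}}{3} - \frac{2 \left(-7\right)^{n}}{3}.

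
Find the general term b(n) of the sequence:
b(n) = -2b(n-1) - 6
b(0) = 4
First-order linear non-homogeneous.
Homogeneous solution: b_h(n) = A·(-2)^n.
Try constant particular solution b_p = K: K = -2K - 6 ⇒ K = -2.
General: b(n) = A·(-2)^n - 2.
Apply b(0) = 4: A - 2 = 4 ⇒ A = 6.
So b(n) = 6 \left(-2\right)^{n} - 2.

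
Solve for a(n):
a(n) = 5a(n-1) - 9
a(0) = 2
First-order linear non-homogeneous.
Homogeneous solution: a_h(n) = A·(5)^n.
Try constant particular solution a_p = K: K = 5K - 9 ⇒ K = \frac{9}{4}.
General: a(n) = A·(5)^n + \frac{9}{4}.
Apply a(0) = 2: A + \frac{9}{4} = 2 ⇒ A = - \frac{1}{4}.
So a(n) = \frac{9}{4} - \frac{5^{n}}{4}.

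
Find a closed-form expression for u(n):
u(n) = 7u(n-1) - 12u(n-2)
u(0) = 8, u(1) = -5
Characteristic equation: x² - 7x + 12 = 0, which factors as (x - (4))(x - (3)) = 0.
Roots r₁ = 4, r₂ = 3 (distinct).
General solution: u(n) = A·(4)^n + B·(3)^n.
From u(0) = 8: A + B = 8.
From u(1) = -5: 4A + 3B = -5.
Solving: A = -29, B = 37.
So u(n) = 37 \cdot 3^{n} - 29 \cdot 4^{n}.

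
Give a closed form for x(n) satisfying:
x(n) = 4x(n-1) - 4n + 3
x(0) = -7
First-order linear with linear forcing.
Homogeneous solution: x_h(n) = A·(4)^n.
Try particular x_p(n) = pn + q. Substituting:
  pn + q = 4(p(n-1) + q) - 4n + 3.
Matching the n-coefficient: p = 4p - 4 ⇒ p = \frac{4}{3}.
Matching constants: q = -4p + 4q + 3 ⇒ q = \frac{7}{9}.
General: x(n) = A·(4)^n + \frac{4 n}{3} + \frac{7}{9}.
Apply x(0) = -7: A + \frac{7}{9} = -7 ⇒ A = - \frac{70}{9}.
So x(n) = - \frac{70 \cdot 4^{n}}{9} + \frac{4 n}{3} + \frac{7}{9}.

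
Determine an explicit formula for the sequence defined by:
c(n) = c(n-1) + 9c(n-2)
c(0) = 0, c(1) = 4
Characteristic equation: x² - x - 9 = 0.
Discriminant Δ = (1)² + 4·(9) = 37.
Roots r₁,₂ = (1 ± √37)/2, so r₁ = \frac{1}{2} + \frac{\sqrt{37}}{2}, r₂ = \frac{1}{2} - \frac{\sqrt{37}}{2}.
General solution: c(n) = A·r₁^n + B·r₂^n.
From the initial conditions, A + B = 0 and r₁A + r₂B = 4.
Since r₁ - r₂ = √37: A = (4 - (0)r₂)/√37 = \frac{4 \sqrt{37}}{37}, and B = 0 - A = - \frac{4 \sqrt{37}}{37}.
So c(n) = \left(\frac{4 \sqrt{37}}{37}\right)\left(\frac{1}{2} + \frac{\sqrt{37}}{2}\right)^n + \left(- \frac{4 \sqrt{37}}{37}\right)\left(\frac{1}{2} - \frac{\sqrt{37}}{2}\right)^n.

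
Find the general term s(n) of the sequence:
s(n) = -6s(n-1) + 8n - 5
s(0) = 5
First-order linear with linear forcing.
Homogeneous solution: s_h(n) = A·(-6)^n.
Try particular s_p(n) = pn + q. Substituting:
  pn + q = -6(p(n-1) + q) + 8n - 5.
Matching the n-coefficient: p = -6p + 8 ⇒ p = \frac{8}{7}.
Matching constants: q = 6p - 6q - 5 ⇒ q = \frac{13}{49}.
General: s(n) = A·(-6)^n + \frac{8 n}{7} + \frac{13}{49}.
Apply s(0) = 5: A + \frac{13}{49} = 5 ⇒ A = \frac{232}{49}.
So s(n) = \frac{232 \left(-6\right)^{n}}{49} + \frac{8 n}{7} + \frac{13}{49}.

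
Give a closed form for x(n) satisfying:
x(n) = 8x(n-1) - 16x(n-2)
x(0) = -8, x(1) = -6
Characteristic equation: x² - 8x + 16 = 0, which is (x - (4))².
Repeated root r = 4.
General solution: x(n) = (A + Bn)·(4)^n.
From x(0) = -8: A = -8.
From x(1) = -6: (A + B)·(4) = -6 ⇒ B = \frac{13}{2}.
So x(n) = \left(\frac{13 n}{2} - 8\right) \cdot (4)^n.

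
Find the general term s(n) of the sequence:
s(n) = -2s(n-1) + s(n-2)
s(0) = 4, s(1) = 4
Characteristic equation: x² + 2x - 1 = 0.
Discriminant Δ = (-2)² + 4·(1) = 8.
Roots r₁,₂ = (-2 ± √8)/2, so r₁ = -1 + \sqrt{2}, r₂ = - \sqrt{2} - 1.
General solution: s(n) = A·r₁^n + B·r₂^n.
From the initial conditions, A + B = 4 and r₁A + r₂B = 4.
Since r₁ - r₂ = √8: A = (4 - (4)r₂)/√8 = 2 + 2 \sqrt{2}, and B = 4 - A = 2 - 2 \sqrt{2}.
So s(n) = \left(2 + 2 \sqrt{2}\right)\left(-1 + \sqrt{2}\right)^n + \left(2 - 2 \sqrt{2}\right)\left(- \sqrt{2} - 1\right)^n.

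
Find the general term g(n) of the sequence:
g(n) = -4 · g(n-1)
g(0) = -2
Pure geometric recurrence with ratio -4.
By induction g(n) = g(0) · (-4)^n = - 2 \left(-4\right)^{n}.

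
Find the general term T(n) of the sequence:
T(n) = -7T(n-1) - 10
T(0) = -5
First-order linear non-homogeneous.
Homogeneous solution: T_h(n) = A·(-7)^n.
Try constant particular solution T_p = K: K = -7K - 10 ⇒ K = - \frac{5}{4}.
General: T(n) = A·(-7)^n - \frac{5}{4}.
Apply T(0) = -5: A - \frac{5}{4} = -5 ⇒ A = - \frac{15}{4}.
So T(n) = - \frac{15 \left(-7\right)^{n}}{4} - \frac{5}{4}.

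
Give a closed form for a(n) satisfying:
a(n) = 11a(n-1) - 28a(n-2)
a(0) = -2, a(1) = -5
Characteristic equation: x² - 11x + 28 = 0, which factors as (x - (4))(x - (7)) = 0.
Roots r₁ = 4, r₂ = 7 (distinct).
General solution: a(n) = A·(4)^n + B·(7)^n.
From a(0) = -2: A + B = -2.
From a(1) = -5: 4A + 7B = -5.
Solving: A = -3, B = 1.
So a(n) = - 3 \cdot 4^{n} + 7^{n}.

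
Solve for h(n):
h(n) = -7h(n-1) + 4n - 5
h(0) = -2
First-order linear with linear forcing.
Homogeneous solution: h_h(n) = A·(-7)^n.
Try particular h_p(n) = pn + q. Substituting:
  pn + q = -7(p(n-1) + q) + 4n - 5.
Matching the n-coefficient: p = -7p + 4 ⇒ p = \frac{1}{2}.
Matching constants: q = 7p - 7q - 5 ⇒ q = - \frac{3}{16}.
General: h(n) = A·(-7)^n + \frac{n}{2} - \frac{3}{16}.
Apply h(0) = -2: A - \frac{3}{16} = -2 ⇒ A = - \frac{29}{16}.
So h(n) = - \frac{29 \left(-7\right)^{n}}{16} + \frac{n}{2} - \frac{3}{16}.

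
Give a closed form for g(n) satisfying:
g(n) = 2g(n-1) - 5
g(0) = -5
First-order linear non-homogeneous.
Homogeneous solution: g_h(n) = A·(2)^n.
Try constant particular solution g_p = K: K = 2K - 5 ⇒ K = 5.
General: g(n) = A·(2)^n + 5.
Apply g(0) = -5: A + 5 = -5 ⇒ A = -10.
So g(n) = 5 - 10 \cdot 2^{n}.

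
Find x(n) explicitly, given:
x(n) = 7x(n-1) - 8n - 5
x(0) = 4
First-order linear with linear forcing.
Homogeneous solution: x_h(n) = A·(7)^n.
Try particular x_p(n) = pn + q. Substituting:
  pn + q = 7(p(n-1) + q) - 8n - 5.
Matching the n-coefficient: p = 7p - 8 ⇒ p = \frac{4}{3}.
Matching constants: q = -7p + 7q - 5 ⇒ q = \frac{43}{18}.
General: x(n) = A·(7)^n + \frac{4 n}{3} + \frac{43}{18}.
Apply x(0) = 4: A + \frac{43}{18} = 4 ⇒ A = \frac{29}{18}.
So x(n) = \frac{29 \cdot 7^{n}}{18} + \frac{4 n}{3} + \frac{43}{18}.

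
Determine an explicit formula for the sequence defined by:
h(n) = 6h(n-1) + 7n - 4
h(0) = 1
First-order linear with linear forcing.
Homogeneous solution: h_h(n) = A·(6)^n.
Try particular h_p(n) = pn + q. Substituting:
  pn + q = 6(p(n-1) + q) + 7n - 4.
Matching the n-coefficient: p = 6p + 7 ⇒ p = - \frac{7}{5}.
Matching constants: q = -6p + 6q - 4 ⇒ q = - \frac{22}{25}.
General: h(n) = A·(6)^n - \frac{7 n}{5} - \frac{22}{25}.
Apply h(0) = 1: A - \frac{22}{25} = 1 ⇒ A = \frac{47}{25}.
So h(n) = \frac{47 \cdot 6^{n}}{25} - \frac{7 n}{5} - \frac{22}{25}.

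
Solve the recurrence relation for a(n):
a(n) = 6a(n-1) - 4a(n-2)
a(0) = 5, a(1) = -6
Characteristic equation: x² - 6x + 4 = 0.
Discriminant Δ = (6)² + 4·(-4) = 20.
Roots r₁,₂ = (6 ± √20)/2, so r₁ = \sqrt{5} + 3, r₂ = 3 - \sqrt{5}.
General solution: a(n) = A·r₁^n + B·r₂^n.
From the initial conditions, A + B = 5 and r₁A + r₂B = -6.
Since r₁ - r₂ = √20: A = (-6 - (5)r₂)/√20 = \frac{5}{2} - \frac{21 \sqrt{5}}{10}, and B = 5 - A = \frac{5}{2} + \frac{21 \sqrt{5}}{10}.
So a(n) = \left(\frac{5}{2} - \frac{21 \sqrt{5}}{10}\right)\left(\sqrt{5} + 3\right)^n + \left(\frac{5}{2} + \frac{21 \sqrt{5}}{10}\right)\left(3 - \sqrt{5}\right)^n.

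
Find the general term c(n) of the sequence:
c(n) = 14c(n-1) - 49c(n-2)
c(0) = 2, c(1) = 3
Characteristic equation: x² - 14x + 49 = 0, which is (x - (7))².
Repeated root r = 7.
General solution: c(n) = (A + Bn)·(7)^n.
From c(0) = 2: A = 2.
From c(1) = 3: (A + B)·(7) = 3 ⇒ B = - \frac{11}{7}.
So c(n) = \left(2 - \frac{11 n}{7}\right) \cdot (7)^n.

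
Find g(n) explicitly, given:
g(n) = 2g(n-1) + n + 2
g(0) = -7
First-order linear with linear forcing.
Homogeneous solution: g_h(n) = A·(2)^n.
Try particular g_p(n) = pn + q. Substituting:
  pn + q = 2(p(n-1) + q) + n + 2.
Matching the n-coefficient: p = 2p + 1 ⇒ p = -1.
Matching constants: q = -2p + 2q + 2 ⇒ q = -4.
General: g(n) = A·(2)^n - n - 4.
Apply g(0) = -7: A - 4 = -7 ⇒ A = -3.
So g(n) = - 3 \cdot 2^{n} - n - 4.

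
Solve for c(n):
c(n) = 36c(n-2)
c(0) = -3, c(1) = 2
Characteristic equation: x² - 36 = 0, which factors as (x - (6))(x - (-6)) = 0.
Roots r₁ = 6, r₂ = -6 (distinct).
General solution: c(n) = A·(6)^n + B·(-6)^n.
From c(0) = -3: A + B = -3.
From c(1) = 2: 6A - 6B = 2.
Solving: A = - \frac{4}{3}, B = - \frac{5}{3}.
So c(n) = - \frac{5 \left(-6\right)^{n}}{3} - \frac{4 \cdot 6^{n}}{3}.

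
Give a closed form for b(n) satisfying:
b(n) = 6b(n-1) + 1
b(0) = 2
First-order linear non-homogeneous.
Homogeneous solution: b_h(n) = A·(6)^n.
Try constant particular solution b_p = K: K = 6K + 1 ⇒ K = - \frac{1}{5}.
General: b(n) = A·(6)^n - \frac{1}{5}.
Apply b(0) = 2: A - \frac{1}{5} = 2 ⇒ A = \frac{11}{5}.
So b(n) = \frac{11 \cdot 6^{n}}{5} - \frac{1}{5}.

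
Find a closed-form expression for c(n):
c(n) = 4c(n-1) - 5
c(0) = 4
First-order linear non-homogeneous.
Homogeneous solution: c_h(n) = A·(4)^n.
Try constant particular solution c_p = K: K = 4K - 5 ⇒ K = \frac{5}{3}.
General: c(n) = A·(4)^n + \frac{5}{3}.
Apply c(0) = 4: A + \frac{5}{3} = 4 ⇒ A = \frac{7}{3}.
So c(n) = \frac{7 \cdot 4^{n}}{3} + \frac{5}{3}.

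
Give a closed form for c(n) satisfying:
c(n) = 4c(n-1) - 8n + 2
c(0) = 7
First-order linear with linear forcing.
Homogeneous solution: c_h(n) = A·(4)^n.
Try particular c_p(n) = pn + q. Substituting:
  pn + q = 4(p(n-1) + q) - 8n + 2.
Matching the n-coefficient: p = 4p - 8 ⇒ p = \frac{8}{3}.
Matching constants: q = -4p + 4q + 2 ⇒ q = \frac{26}{9}.
General: c(n) = A·(4)^n + \frac{8 n}{3} + \frac{26}{9}.
Apply c(0) = 7: A + \frac{26}{9} = 7 ⇒ A = \frac{37}{9}.
So c(n) = \frac{37 \cdot 4^{n}}{9} + \frac{8 n}{3} + \frac{26}{9}.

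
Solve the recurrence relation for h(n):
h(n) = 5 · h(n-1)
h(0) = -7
Pure geometric recurrence with ratio 5.
By induction h(n) = h(0) · (5)^n = - 7 \cdot 5^{n}.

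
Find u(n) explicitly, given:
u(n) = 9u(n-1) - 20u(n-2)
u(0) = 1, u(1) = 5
Characteristic equation: x² - 9x + 20 = 0, which factors as (x - (4))(x - (5)) = 0.
Roots r₁ = 4, r₂ = 5 (distinct).
General solution: u(n) = A·(4)^n + B·(5)^n.
From u(0) = 1: A + B = 1.
From u(1) = 5: 4A + 5B = 5.
Solving: A = 0, B = 1.
So u(n) = 5^{n}.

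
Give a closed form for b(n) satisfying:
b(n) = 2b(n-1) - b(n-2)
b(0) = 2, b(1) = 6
Characteristic equation: x² - 2x + 1 = 0, which is (x - (1))².
Repeated root r = 1.
General solution: b(n) = (A + Bn)·(1)^n.
From b(0) = 2: A = 2.
From b(1) = 6: (A + B)·(1) = 6 ⇒ B = 4.
So b(n) = \left(4 n + 2\right) \cdot (1)^n.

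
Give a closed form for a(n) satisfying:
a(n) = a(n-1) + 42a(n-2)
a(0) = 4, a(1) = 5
Characteristic equation: x² - x - 42 = 0, which factors as (x - (7))(x - (-6)) = 0.
Roots r₁ = 7, r₂ = -6 (distinct).
General solution: a(n) = A·(7)^n + B·(-6)^n.
From a(0) = 4: A + B = 4.
From a(1) = 5: 7A - 6B = 5.
Solving: A = \frac{29}{13}, B = \frac{23}{13}.
So a(n) = \frac{23 \left(-6\right)^{n}}{13} + \frac{29 \cdot 7^{n}}{13}.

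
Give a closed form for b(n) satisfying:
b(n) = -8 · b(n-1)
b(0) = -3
Pure geometric recurrence with ratio -8.
By induction b(n) = b(0) · (-8)^n = - 3 \left(-8\right)^{n}.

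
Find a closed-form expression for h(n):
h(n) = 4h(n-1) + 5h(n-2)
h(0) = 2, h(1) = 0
Characteristic equation: x² - 4x - 5 = 0, which factors as (x - (-1))(x - (5)) = 0.
Roots r₁ = -1, r₂ = 5 (distinct).
General solution: h(n) = A·(-1)^n + B·(5)^n.
From h(0) = 2: A + B = 2.
From h(1) = 0: -A + 5B = 0.
Solving: A = \frac{5}{3}, B = \frac{1}{3}.
So h(n) = \frac{5 \left(-1\right)^{n}}{3} + \frac{5^{n}}{3}.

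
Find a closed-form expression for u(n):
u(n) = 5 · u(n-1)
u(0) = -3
Pure geometric recurrence with ratio 5.
By induction u(n) = u(0) · (5)^n = - 3 \cdot 5^{n}.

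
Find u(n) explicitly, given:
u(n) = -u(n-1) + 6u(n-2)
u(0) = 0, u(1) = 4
Characteristic equation: x² + x - 6 = 0, which factors as (x - (2))(x - (-3)) = 0.
Roots r₁ = 2, r₂ = -3 (distinct).
General solution: u(n) = A·(2)^n + B·(-3)^n.
From u(0) = 0: A + B = 0.
From u(1) = 4: 2A - 3B = 4.
Solving: A = \frac{4}{5}, B = - \frac{4}{5}.
So u(n) = - \frac{4 \left(-3\right)^{n}}{5} + \frac{4 \cdot 2^{n}}{5}.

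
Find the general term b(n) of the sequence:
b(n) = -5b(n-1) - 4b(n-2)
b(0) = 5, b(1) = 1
Characteristic equation: x² + 5x + 4 = 0, which factors as (x - (-4))(x - (-1)) = 0.
Roots r₁ = -4, r₂ = -1 (distinct).
General solution: b(n) = A·(-4)^n + B·(-1)^n.
From b(0) = 5: A + B = 5.
From b(1) = 1: -4A - B = 1.
Solving: A = -2, B = 7.
So b(n) = 7 \left(-1\right)^{n} - 2 \left(-4\right)^{n}.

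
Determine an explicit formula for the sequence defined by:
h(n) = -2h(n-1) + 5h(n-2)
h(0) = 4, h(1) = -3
Characteristic equation: x² + 2x - 5 = 0.
Discriminant Δ = (-2)² + 4·(5) = 24.
Roots r₁,₂ = (-2 ± √24)/2, so r₁ = -1 + \sqrt{6}, r₂ = - \sqrt{6} - 1.
General solution: h(n) = A·r₁^n + B·r₂^n.
From the initial conditions, A + B = 4 and r₁A + r₂B = -3.
Since r₁ - r₂ = √24: A = (-3 - (4)r₂)/√24 = \frac{\sqrt{6}}{12} + 2, and B = 4 - A = 2 - \frac{\sqrt{6}}{12}.
So h(n) = \left(\frac{\sqrt{6}}{12} + 2\right)\left(-1 + \sqrt{6}\right)^n + \left(2 - \frac{\sqrt{6}}{12}\right)\left(- \sqrt{6} - 1\right)^n.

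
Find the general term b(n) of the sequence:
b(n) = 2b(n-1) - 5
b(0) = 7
First-order linear non-homogeneous.
Homogeneous solution: b_h(n) = A·(2)^n.
Try constant particular solution b_p = K: K = 2K - 5 ⇒ K = 5.
General: b(n) = A·(2)^n + 5.
Apply b(0) = 7: A + 5 = 7 ⇒ A = 2.
So b(n) = 2 \cdot 2^{n} + 5.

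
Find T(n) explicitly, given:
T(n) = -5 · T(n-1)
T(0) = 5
Pure geometric recurrence with ratio -5.
By induction T(n) = T(0) · (-5)^n = 5 \left(-5\right)^{n}.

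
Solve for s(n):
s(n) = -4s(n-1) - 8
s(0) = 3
First-order linear non-homogeneous.
Homogeneous solution: s_h(n) = A·(-4)^n.
Try constant particular solution s_p = K: K = -4K - 8 ⇒ K = - \frac{8}{5}.
General: s(n) = A·(-4)^n - \frac{8}{5}.
Apply s(0) = 3: A - \frac{8}{5} = 3 ⇒ A = \frac{23}{5}.
So s(n) = \frac{23 \left(-4\right)^{n}}{5} - \frac{8}{5}.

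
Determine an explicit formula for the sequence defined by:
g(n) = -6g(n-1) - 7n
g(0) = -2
First-order linear with linear forcing.
Homogeneous solution: g_h(n) = A·(-6)^n.
Try particular g_p(n) = pn + q. Substituting:
  pn + q = -6(p(n-1) + q) - 7n.
Matching the n-coefficient: p = -6p - 7 ⇒ p = -1.
Matching constants: q = 6p - 6q ⇒ q = - \frac{6}{7}.
General: g(n) = A·(-6)^n - n - \frac{6}{7}.
Apply g(0) = -2: A - \frac{6}{7} = -2 ⇒ A = - \frac{8}{7}.
So g(n) = - \frac{8 \left(-6\right)^{n}}{7} - n - \frac{6}{7}.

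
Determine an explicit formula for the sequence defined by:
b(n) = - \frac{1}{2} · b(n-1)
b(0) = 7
Pure geometric recurrence with ratio - \frac{1}{2}.
By induction b(n) = b(0) · (- \frac{1}{2})^n = 7 \left(- \frac{1}{2}\right)^{n}.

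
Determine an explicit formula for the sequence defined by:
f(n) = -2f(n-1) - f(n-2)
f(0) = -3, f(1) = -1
Characteristic equation: x² + 2x + 1 = 0, which is (x - (-1))².
Repeated root r = -1.
General solution: f(n) = (A + Bn)·(-1)^n.
From f(0) = -3: A = -3.
From f(1) = -1: (A + B)·(-1) = -1 ⇒ B = 4.
So f(n) = \left(4 n - 3\right) \cdot (-1)^n.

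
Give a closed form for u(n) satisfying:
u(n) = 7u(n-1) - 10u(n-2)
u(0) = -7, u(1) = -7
Characteristic equation: x² - 7x + 10 = 0, which factors as (x - (2))(x - (5)) = 0.
Roots r₁ = 2, r₂ = 5 (distinct).
General solution: u(n) = A·(2)^n + B·(5)^n.
From u(0) = -7: A + B = -7.
From u(1) = -7: 2A + 5B = -7.
Solving: A = - \frac{28}{3}, B = \frac{7}{3}.
So u(n) = - \frac{28 \cdot 2^{n}}{3} + \frac{7 \cdot 5^{n}}{3}.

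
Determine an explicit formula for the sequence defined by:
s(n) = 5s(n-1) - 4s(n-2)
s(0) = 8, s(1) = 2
Characteristic equation: x² - 5x + 4 = 0, which factors as (x - (4))(x - (1)) = 0.
Roots r₁ = 4, r₂ = 1 (distinct).
General solution: s(n) = A·(4)^n + B·(1)^n.
From s(0) = 8: A + B = 8.
From s(1) = 2: 4A + B = 2.
Solving: A = -2, B = 10.
So s(n) = 10 - 2 \cdot 4^{n}.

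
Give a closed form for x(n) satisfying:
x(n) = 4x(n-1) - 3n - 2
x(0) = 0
First-order linear with linear forcing.
Homogeneous solution: x_h(n) = A·(4)^n.
Try particular x_p(n) = pn + q. Substituting:
  pn + q = 4(p(n-1) + q) - 3n - 2.
Matching the n-coefficient: p = 4p - 3 ⇒ p = 1.
Matching constants: q = -4p + 4q - 2 ⇒ q = 2.
General: x(n) = A·(4)^n + n + 2.
Apply x(0) = 0: A + 2 = 0 ⇒ A = -2.
So x(n) = - 2 \cdot 4^{n} + n + 2.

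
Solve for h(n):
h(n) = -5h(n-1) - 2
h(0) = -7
First-order linear non-homogeneous.
Homogeneous solution: h_h(n) = A·(-5)^n.
Try constant particular solution h_p = K: K = -5K - 2 ⇒ K = - \frac{1}{3}.
General: h(n) = A·(-5)^n - \frac{1}{3}.
Apply h(0) = -7: A - \frac{1}{3} = -7 ⇒ A = - \frac{20}{3}.
So h(n) = - \frac{20 \left(-5\right)^{n}}{3} - \frac{1}{3}.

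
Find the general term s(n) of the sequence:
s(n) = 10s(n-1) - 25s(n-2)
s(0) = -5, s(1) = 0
Characteristic equation: x² - 10x + 25 = 0, which is (x - (5))².
Repeated root r = 5.
General solution: s(n) = (A + Bn)·(5)^n.
From s(0) = -5: A = -5.
From s(1) = 0: (A + B)·(5) = 0 ⇒ B = 5.
So s(n) = \left(5 n - 5\right) \cdot (5)^n.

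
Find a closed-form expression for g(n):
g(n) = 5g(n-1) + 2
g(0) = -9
First-order linear non-homogeneous.
Homogeneous solution: g_h(n) = A·(5)^n.
Try constant particular solution g_p = K: K = 5K + 2 ⇒ K = - \frac{1}{2}.
General: g(n) = A·(5)^n - \frac{1}{2}.
Apply g(0) = -9: A - \frac{1}{2} = -9 ⇒ A = - \frac{17}{2}.
So g(n) = - \frac{17 \cdot 5^{n}}{2} - \frac{1}{2}.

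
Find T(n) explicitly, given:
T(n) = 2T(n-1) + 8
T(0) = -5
First-order linear non-homogeneous.
Homogeneous solution: T_h(n) = A·(2)^n.
Try constant particular solution T_p = K: K = 2K + 8 ⇒ K = -8.
General: T(n) = A·(2)^n - 8.
Apply T(0) = -5: A - 8 = -5 ⇒ A = 3.
So T(n) = 3 \cdot 2^{n} - 8.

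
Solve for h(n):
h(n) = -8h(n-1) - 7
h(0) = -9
First-order linear non-homogeneous.
Homogeneous solution: h_h(n) = A·(-8)^n.
Try constant particular solution h_p = K: K = -8K - 7 ⇒ K = - \frac{7}{9}.
General: h(n) = A·(-8)^n - \frac{7}{9}.
Apply h(0) = -9: A - \frac{7}{9} = -9 ⇒ A = - \frac{74}{9}.
So h(n) = - \frac{74 \left(-8\right)^{n}}{9} - \frac{7}{9}.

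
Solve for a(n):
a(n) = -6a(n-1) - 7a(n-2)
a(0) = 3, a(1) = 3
Characteristic equation: x² + 6x + 7 = 0.
Discriminant Δ = (-6)² + 4·(-7) = 8.
Roots r₁,₂ = (-6 ± √8)/2, so r₁ = -3 + \sqrt{2}, r₂ = -3 - \sqrt{2}.
General solution: a(n) = A·r₁^n + B·r₂^n.
From the initial conditions, A + B = 3 and r₁A + r₂B = 3.
Since r₁ - r₂ = √8: A = (3 - (3)r₂)/√8 = \frac{3}{2} + 3 \sqrt{2}, and B = 3 - A = \frac{3}{2} - 3 \sqrt{2}.
So a(n) = \left(\frac{3}{2} + 3 \sqrt{2}\right)\left(-3 + \sqrt{2}\right)^n + \left(\frac{3}{2} - 3 \sqrt{2}\right)\left(-3 - \sqrt{2}\right)^n.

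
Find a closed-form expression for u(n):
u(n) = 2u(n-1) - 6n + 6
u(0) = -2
First-order linear with linear forcing.
Homogeneous solution: u_h(n) = A·(2)^n.
Try particular u_p(n) = pn + q. Substituting:
  pn + q = 2(p(n-1) + q) - 6n + 6.
Matching the n-coefficient: p = 2p - 6 ⇒ p = 6.
Matching constants: q = -2p + 2q + 6 ⇒ q = 6.
General: u(n) = A·(2)^n + 6 n + 6.
Apply u(0) = -2: A + 6 = -2 ⇒ A = -8.
So u(n) = - 8 \cdot 2^{n} + 6 n + 6.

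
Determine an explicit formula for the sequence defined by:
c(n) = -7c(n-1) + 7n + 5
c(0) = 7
First-order linear with linear forcing.
Homogeneous solution: c_h(n) = A·(-7)^n.
Try particular c_p(n) = pn + q. Substituting:
  pn + q = -7(p(n-1) + q) + 7n + 5.
Matching the n-coefficient: p = -7p + 7 ⇒ p = \frac{7}{8}.
Matching constants: q = 7p - 7q + 5 ⇒ q = \frac{89}{64}.
General: c(n) = A·(-7)^n + \frac{7 n}{8} + \frac{89}{64}.
Apply c(0) = 7: A + \frac{89}{64} = 7 ⇒ A = \frac{359}{64}.
So c(n) = \frac{359 \left(-7\right)^{n}}{64} + \frac{7 n}{8} + \frac{89}{64}.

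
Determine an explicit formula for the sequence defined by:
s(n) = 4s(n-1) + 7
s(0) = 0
First-order linear non-homogeneous.
Homogeneous solution: s_h(n) = A·(4)^n.
Try constant particular solution s_p = K: K = 4K + 7 ⇒ K = - \frac{7}{3}.
General: s(n) = A·(4)^n - \frac{7}{3}.
Apply s(0) = 0: A - \frac{7}{3} = 0 ⇒ A = \frac{7}{3}.
So s(n) = \frac{7 \cdot 4^{n}}{3} - \frac{7}{3}.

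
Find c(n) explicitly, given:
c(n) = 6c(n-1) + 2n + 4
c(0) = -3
First-order linear with linear forcing.
Homogeneous solution: c_h(n) = A·(6)^n.
Try particular c_p(n) = pn + q. Substituting:
  pn + q = 6(p(n-1) + q) + 2n + 4.
Matching the n-coefficient: p = 6p + 2 ⇒ p = - \frac{2}{5}.
Matching constants: q = -6p + 6q + 4 ⇒ q = - \frac{32}{25}.
General: c(n) = A·(6)^n - \frac{2 n}{5} - \frac{32}{25}.
Apply c(0) = -3: A - \frac{32}{25} = -3 ⇒ A = - \frac{43}{25}.
So c(n) = - \frac{43 \cdot 6^{n}}{25} - \frac{2 n}{5} - \frac{32}{25}.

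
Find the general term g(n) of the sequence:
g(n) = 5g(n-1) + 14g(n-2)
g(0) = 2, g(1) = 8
Characteristic equation: x² - 5x - 14 = 0, which factors as (x - (-2))(x - (7)) = 0.
Roots r₁ = -2, r₂ = 7 (distinct).
General solution: g(n) = A·(-2)^n + B·(7)^n.
From g(0) = 2: A + B = 2.
From g(1) = 8: -2A + 7B = 8.
Solving: A = \frac{2}{3}, B = \frac{4}{3}.
So g(n) = \frac{2 \left(-2\right)^{n}}{3} + \frac{4 \cdot 7^{n}}{3}.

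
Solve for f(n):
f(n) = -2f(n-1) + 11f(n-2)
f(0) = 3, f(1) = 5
Characteristic equation: x² + 2x - 11 = 0.
Discriminant Δ = (-2)² + 4·(11) = 48.
Roots r₁,₂ = (-2 ± √48)/2, so r₁ = -1 + 2 \sqrt{3}, r₂ = - 2 \sqrt{3} - 1.
General solution: f(n) = A·r₁^n + B·r₂^n.
From the initial conditions, A + B = 3 and r₁A + r₂B = 5.
Since r₁ - r₂ = √48: A = (5 - (3)r₂)/√48 = \frac{2 \sqrt{3}}{3} + \frac{3}{2}, and B = 3 - A = \frac{3}{2} - \frac{2 \sqrt{3}}{3}.
So f(n) = \left(\frac{2 \sqrt{3}}{3} + \frac{3}{2}\right)\left(-1 + 2 \sqrt{3}\right)^n + \left(\frac{3}{2} - \frac{2 \sqrt{3}}{3}\right)\left(- 2 \sqrt{3} - 1\right)^n.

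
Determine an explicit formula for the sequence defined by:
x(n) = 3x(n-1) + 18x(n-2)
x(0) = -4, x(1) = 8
Characteristic equation: x² - 3x - 18 = 0, which factors as (x - (-3))(x - (6)) = 0.
Roots r₁ = -3, r₂ = 6 (distinct).
General solution: x(n) = A·(-3)^n + B·(6)^n.
From x(0) = -4: A + B = -4.
From x(1) = 8: -3A + 6B = 8.
Solving: A = - \frac{32}{9}, B = - \frac{4}{9}.
So x(n) = - \frac{32 \left(-3\right)^{n}}{9} - \frac{4 \cdot 6^{n}}{9}.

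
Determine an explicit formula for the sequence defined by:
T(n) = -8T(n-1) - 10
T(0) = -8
First-order linear non-homogeneous.
Homogeneous solution: T_h(n) = A·(-8)^n.
Try constant particular solution T_p = K: K = -8K - 10 ⇒ K = - \frac{10}{9}.
General: T(n) = A·(-8)^n - \frac{10}{9}.
Apply T(0) = -8: A - \frac{10}{9} = -8 ⇒ A = - \frac{62}{9}.
So T(n) = - \frac{62 \left(-8\right)^{n}}{9} - \frac{10}{9}.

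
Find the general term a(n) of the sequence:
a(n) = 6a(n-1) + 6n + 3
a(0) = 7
First-order linear with linear forcing.
Homogeneous solution: a_h(n) = A·(6)^n.
Try particular a_p(n) = pn + q. Substituting:
  pn + q = 6(p(n-1) + q) + 6n + 3.
Matching the n-coefficient: p = 6p + 6 ⇒ p = - \frac{6}{5}.
Matching constants: q = -6p + 6q + 3 ⇒ q = - \frac{51}{25}.
General: a(n) = A·(6)^n - \frac{6 n}{5} - \frac{51}{25}.
Apply a(0) = 7: A - \frac{51}{25} = 7 ⇒ A = \frac{226}{25}.
So a(n) = \frac{226 \cdot 6^{n}}{25} - \frac{6 n}{5} - \frac{51}{25}.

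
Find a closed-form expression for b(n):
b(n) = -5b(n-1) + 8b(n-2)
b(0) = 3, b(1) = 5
Characteristic equation: x² + 5x - 8 = 0.
Discriminant Δ = (-5)² + 4·(8) = 57.
Roots r₁,₂ = (-5 ± √57)/2, so r₁ = - \frac{5}{2} + \frac{\sqrt{57}}{2}, r₂ = - \frac{\sqrt{57}}{2} - \frac{5}{2}.
General solution: b(n) = A·r₁^n + B·r₂^n.
From the initial conditions, A + B = 3 and r₁A + r₂B = 5.
Since r₁ - r₂ = √57: A = (5 - (3)r₂)/√57 = \frac{3}{2} + \frac{25 \sqrt{57}}{114}, and B = 3 - A = \frac{3}{2} - \frac{25 \sqrt{57}}{114}.
So b(n) = \left(\frac{3}{2} + \frac{25 \sqrt{57}}{114}\right)\left(- \frac{5}{2} + \frac{\sqrt{57}}{2}\right)^n + \left(\frac{3}{2} - \frac{25 \sqrt{57}}{114}\right)\left(- \frac{\sqrt{57}}{2} - \frac{5}{2}\right)^n.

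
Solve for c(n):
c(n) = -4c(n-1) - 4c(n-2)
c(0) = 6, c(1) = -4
Characteristic equation: x² + 4x + 4 = 0, which is (x - (-2))².
Repeated root r = -2.
General solution: c(n) = (A + Bn)·(-2)^n.
From c(0) = 6: A = 6.
From c(1) = -4: (A + B)·(-2) = -4 ⇒ B = -4.
So c(n) = \left(6 - 4 n\right) \cdot (-2)^n.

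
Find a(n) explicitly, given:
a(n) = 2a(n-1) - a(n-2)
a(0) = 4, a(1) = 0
Characteristic equation: x² - 2x + 1 = 0, which is (x - (1))².
Repeated root r = 1.
General solution: a(n) = (A + Bn)·(1)^n.
From a(0) = 4: A = 4.
From a(1) = 0: (A + B)·(1) = 0 ⇒ B = -4.
So a(n) = \left(4 - 4 n\right) \cdot (1)^n.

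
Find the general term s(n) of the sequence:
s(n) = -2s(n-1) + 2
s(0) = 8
First-order linear non-homogeneous.
Homogeneous solution: s_h(n) = A·(-2)^n.
Try constant particular solution s_p = K: K = -2K + 2 ⇒ K = \frac{2}{3}.
General: s(n) = A·(-2)^n + \frac{2}{3}.
Apply s(0) = 8: A + \frac{2}{3} = 8 ⇒ A = \frac{22}{3}.
So s(n) = \frac{22 \left(-2\right)^{n}}{3} + \frac{2}{3}.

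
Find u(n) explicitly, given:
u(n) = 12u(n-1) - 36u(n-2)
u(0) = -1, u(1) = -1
Characteristic equation: x² - 12x + 36 = 0, which is (x - (6))².
Repeated root r = 6.
General solution: u(n) = (A + Bn)·(6)^n.
From u(0) = -1: A = -1.
From u(1) = -1: (A + B)·(6) = -1 ⇒ B = \frac{5}{6}.
So u(n) = \left(\frac{5 n}{6} - 1\right) \cdot (6)^n.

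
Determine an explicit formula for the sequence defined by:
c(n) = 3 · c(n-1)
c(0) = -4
Pure geometric recurrence with ratio 3.
By induction c(n) = c(0) · (3)^n = - 4 \cdot 3^{n}.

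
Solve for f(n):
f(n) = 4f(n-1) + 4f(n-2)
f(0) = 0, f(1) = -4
Characteristic equation: x² - 4x - 4 = 0.
Discriminant Δ = (4)² + 4·(4) = 32.
Roots r₁,₂ = (4 ± √32)/2, so r₁ = 2 + 2 \sqrt{2}, r₂ = 2 - 2 \sqrt{2}.
General solution: f(n) = A·r₁^n + B·r₂^n.
From the initial conditions, A + B = 0 and r₁A + r₂B = -4.
Since r₁ - r₂ = √32: A = (-4 - (0)r₂)/√32 = - \frac{\sqrt{2}}{2}, and B = 0 - A = \frac{\sqrt{2}}{2}.
So f(n) = \left(- \frac{\sqrt{2}}{2}\right)\left(2 + 2 \sqrt{2}\right)^n + \left(\frac{\sqrt{2}}{2}\right)\left(2 - 2 \sqrt{2}\right)^n.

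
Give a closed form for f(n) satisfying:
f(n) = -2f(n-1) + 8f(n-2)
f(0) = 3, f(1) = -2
Characteristic equation: x² + 2x - 8 = 0, which factors as (x - (-4))(x - (2)) = 0.
Roots r₁ = -4, r₂ = 2 (distinct).
General solution: f(n) = A·(-4)^n + B·(2)^n.
From f(0) = 3: A + B = 3.
From f(1) = -2: -4A + 2B = -2.
Solving: A = \frac{4}{3}, B = \frac{5}{3}.
So f(n) = \frac{4 \left(-4\right)^{n}}{3} + \frac{5 \cdot 2^{n}}{3}.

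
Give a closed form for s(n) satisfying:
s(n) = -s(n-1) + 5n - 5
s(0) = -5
First-order linear with linear forcing.
Homogeneous solution: s_h(n) = A·(-1)^n.
Try particular s_p(n) = pn + q. Substituting:
  pn + q = -(p(n-1) + q) + 5n - 5.
Matching the n-coefficient: p = -p + 5 ⇒ p = \frac{5}{2}.
Matching constants: q = p - q - 5 ⇒ q = - \frac{5}{4}.
General: s(n) = A·(-1)^n + \frac{5 n}{2} - \frac{5}{4}.
Apply s(0) = -5: A - \frac{5}{4} = -5 ⇒ A = - \frac{15}{4}.
So s(n) = - \frac{15 \left(-1\right)^{n}}{4} + \frac{5 n}{2} - \frac{5}{4}.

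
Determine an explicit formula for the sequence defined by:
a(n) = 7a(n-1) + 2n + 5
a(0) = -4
First-order linear with linear forcing.
Homogeneous solution: a_h(n) = A·(7)^n.
Try particular a_p(n) = pn + q. Substituting:
  pn + q = 7(p(n-1) + q) + 2n + 5.
Matching the n-coefficient: p = 7p + 2 ⇒ p = - \frac{1}{3}.
Matching constants: q = -7p + 7q + 5 ⇒ q = - \frac{11}{9}.
General: a(n) = A·(7)^n - \frac{n}{3} - \frac{11}{9}.
Apply a(0) = -4: A - \frac{11}{9} = -4 ⇒ A = - \frac{25}{9}.
So a(n) = - \frac{25 \cdot 7^{n}}{9} - \frac{n}{3} - \frac{11}{9}.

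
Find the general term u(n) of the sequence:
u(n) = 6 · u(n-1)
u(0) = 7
Pure geometric recurrence with ratio 6.
By induction u(n) = u(0) · (6)^n = 7 \cdot 6^{n}.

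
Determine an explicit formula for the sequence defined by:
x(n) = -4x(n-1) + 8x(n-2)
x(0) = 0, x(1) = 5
Characteristic equation: x² + 4x - 8 = 0.
Discriminant Δ = (-4)² + 4·(8) = 48.
Roots r₁,₂ = (-4 ± √48)/2, so r₁ = -2 + 2 \sqrt{3}, r₂ = - 2 \sqrt{3} - 2.
General solution: x(n) = A·r₁^n + B·r₂^n.
From the initial conditions, A + B = 0 and r₁A + r₂B = 5.
Since r₁ - r₂ = √48: A = (5 - (0)r₂)/√48 = \frac{5 \sqrt{3}}{12}, and B = 0 - A = - \frac{5 \sqrt{3}}{12}.
So x(n) = \left(\frac{5 \sqrt{3}}{12}\right)\left(-2 + 2 \sqrt{3}\right)^n + \left(- \frac{5 \sqrt{3}}{12}\right)\left(- 2 \sqrt{3} - 2\right)^n.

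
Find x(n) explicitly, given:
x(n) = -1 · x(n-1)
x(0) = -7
Pure geometric recurrence with ratio -1.
By induction x(n) = x(0) · (-1)^n = - 7 \left(-1\right)^{n}.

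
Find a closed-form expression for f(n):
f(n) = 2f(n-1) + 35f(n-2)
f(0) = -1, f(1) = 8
Characteristic equation: x² - 2x - 35 = 0, which factors as (x - (-5))(x - (7)) = 0.
Roots r₁ = -5, r₂ = 7 (distinct).
General solution: f(n) = A·(-5)^n + B·(7)^n.
From f(0) = -1: A + B = -1.
From f(1) = 8: -5A + 7B = 8.
Solving: A = - \frac{5}{4}, B = \frac{1}{4}.
So f(n) = - \frac{5 \left(-5\right)^{n}}{4} + \frac{7^{n}}{4}.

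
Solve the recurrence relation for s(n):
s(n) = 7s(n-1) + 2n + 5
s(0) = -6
First-order linear with linear forcing.
Homogeneous solution: s_h(n) = A·(7)^n.
Try particular s_p(n) = pn + q. Substituting:
  pn + q = 7(p(n-1) + q) + 2n + 5.
Matching the n-coefficient: p = 7p + 2 ⇒ p = - \frac{1}{3}.
Matching constants: q = -7p + 7q + 5 ⇒ q = - \frac{11}{9}.
General: s(n) = A·(7)^n - \frac{n}{3} - \frac{11}{9}.
Apply s(0) = -6: A - \frac{11}{9} = -6 ⇒ A = - \frac{43}{9}.
So s(n) = - \frac{43 \cdot 7^{n}}{9} - \frac{n}{3} - \frac{11}{9}.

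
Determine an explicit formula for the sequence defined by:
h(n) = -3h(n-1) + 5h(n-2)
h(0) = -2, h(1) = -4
Characteristic equation: x² + 3x - 5 = 0.
Discriminant Δ = (-3)² + 4·(5) = 29.
Roots r₁,₂ = (-3 ± √29)/2, so r₁ = - \frac{3}{2} + \frac{\sqrt{29}}{2}, r₂ = - \frac{\sqrt{29}}{2} - \frac{3}{2}.
General solution: h(n) = A·r₁^n + B·r₂^n.
From the initial conditions, A + B = -2 and r₁A + r₂B = -4.
Since r₁ - r₂ = √29: A = (-4 - (-2)r₂)/√29 = - \frac{7 \sqrt{29}}{29} - 1, and B = -2 - A = -1 + \frac{7 \sqrt{29}}{29}.
So h(n) = \left(- \frac{7 \sqrt{29}}{29} - 1\right)\left(- \frac{3}{2} + \frac{\sqrt{29}}{2}\right)^n + \left(-1 + \frac{7 \sqrt{29}}{29}\right)\left(- \frac{\sqrt{29}}{2} - \frac{3}{2}\right)^n.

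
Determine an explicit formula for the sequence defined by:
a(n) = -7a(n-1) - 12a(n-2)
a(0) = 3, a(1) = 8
Characteristic equation: x² + 7x + 12 = 0, which factors as (x - (-3))(x - (-4)) = 0.
Roots r₁ = -3, r₂ = -4 (distinct).
General solution: a(n) = A·(-3)^n + B·(-4)^n.
From a(0) = 3: A + B = 3.
From a(1) = 8: -3A - 4B = 8.
Solving: A = 20, B = -17.
So a(n) = 20 \left(-3\right)^{n} - 17 \left(-4\right)^{n}.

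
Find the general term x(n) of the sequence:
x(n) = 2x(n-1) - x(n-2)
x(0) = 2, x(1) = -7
Characteristic equation: x² - 2x + 1 = 0, which is (x - (1))².
Repeated root r = 1.
General solution: x(n) = (A + Bn)·(1)^n.
From x(0) = 2: A = 2.
From x(1) = -7: (A + B)·(1) = -7 ⇒ B = -9.
So x(n) = \left(2 - 9 n\right) \cdot (1)^n.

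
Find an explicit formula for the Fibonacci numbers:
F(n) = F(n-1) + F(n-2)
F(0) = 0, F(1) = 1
This is the Fibonacci sequence.
Characteristic equation: x² - x - 1 = 0; roots r₁ = \frac{1}{2} + \frac{\sqrt{5}}{2}, r₂ = \frac{1}{2} - \frac{\sqrt{5}}{2}.
General: F(n) = A·r₁^n + B·r₂^n. Solving with F(0)=0, F(1)=1 gives A = \frac{\sqrt{5}}{5}, B = - \frac{\sqrt{5}}{5}.
So F(n) = \frac{2^{- n} \sqrt{5} \left(- \left(1 - \sqrt{5}\right)^{n} + \left(1 + \sqrt{5}\right)^{n}\right)}{5}.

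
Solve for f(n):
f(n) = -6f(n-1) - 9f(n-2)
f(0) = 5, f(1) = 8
Characteristic equation: x² + 6x + 9 = 0, which is (x - (-3))².
Repeated root r = -3.
General solution: f(n) = (A + Bn)·(-3)^n.
From f(0) = 5: A = 5.
From f(1) = 8: (A + B)·(-3) = 8 ⇒ B = - \frac{23}{3}.
So f(n) = \left(5 - \frac{23 n}{3}\right) \cdot (-3)^n.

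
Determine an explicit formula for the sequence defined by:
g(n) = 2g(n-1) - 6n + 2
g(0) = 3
First-order linear with linear forcing.
Homogeneous solution: g_h(n) = A·(2)^n.
Try particular g_p(n) = pn + q. Substituting:
  pn + q = 2(p(n-1) + q) - 6n + 2.
Matching the n-coefficient: p = 2p - 6 ⇒ p = 6.
Matching constants: q = -2p + 2q + 2 ⇒ q = 10.
General: g(n) = A·(2)^n + 6 n + 10.
Apply g(0) = 3: A + 10 = 3 ⇒ A = -7.
So g(n) = - 7 \cdot 2^{n} + 6 n + 10.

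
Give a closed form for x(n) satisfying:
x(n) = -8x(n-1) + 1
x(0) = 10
First-order linear non-homogeneous.
Homogeneous solution: x_h(n) = A·(-8)^n.
Try constant particular solution x_p = K: K = -8K + 1 ⇒ K = \frac{1}{9}.
General: x(n) = A·(-8)^n + \frac{1}{9}.
Apply x(0) = 10: A + \frac{1}{9} = 10 ⇒ A = \frac{89}{9}.
So x(n) = \frac{89 \left(-8\right)^{n}}{9} + \frac{1}{9}.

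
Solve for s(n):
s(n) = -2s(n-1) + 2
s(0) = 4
First-order linear non-homogeneous.
Homogeneous solution: s_h(n) = A·(-2)^n.
Try constant particular solution s_p = K: K = -2K + 2 ⇒ K = \frac{2}{3}.
General: s(n) = A·(-2)^n + \frac{2}{3}.
Apply s(0) = 4: A + \frac{2}{3} = 4 ⇒ A = \frac{10}{3}.
So s(n) = \frac{10 \left(-2\right)^{n}}{3} + \frac{2}{3}.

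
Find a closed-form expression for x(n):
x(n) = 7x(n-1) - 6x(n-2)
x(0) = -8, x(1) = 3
Characteristic equation: x² - 7x + 6 = 0, which factors as (x - (6))(x - (1)) = 0.
Roots r₁ = 6, r₂ = 1 (distinct).
General solution: x(n) = A·(6)^n + B·(1)^n.
From x(0) = -8: A + B = -8.
From x(1) = 3: 6A + B = 3.
Solving: A = \frac{11}{5}, B = - \frac{51}{5}.
So x(n) = \frac{11 \cdot 6^{n}}{5} - \frac{51}{5}.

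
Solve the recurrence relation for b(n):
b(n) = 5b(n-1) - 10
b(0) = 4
First-order linear non-homogeneous.
Homogeneous solution: b_h(n) = A·(5)^n.
Try constant particular solution b_p = K: K = 5K - 10 ⇒ K = \frac{5}{2}.
General: b(n) = A·(5)^n + \frac{5}{2}.
Apply b(0) = 4: A + \frac{5}{2} = 4 ⇒ A = \frac{3}{2}.
So b(n) = \frac{3 \cdot 5^{n}}{2} + \frac{5}{2}.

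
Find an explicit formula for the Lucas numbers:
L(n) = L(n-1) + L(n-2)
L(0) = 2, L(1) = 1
This is the Lucas sequence.
Characteristic equation: x² - x - 1 = 0; roots r₁ = \frac{1}{2} + \frac{\sqrt{5}}{2}, r₂ = \frac{1}{2} - \frac{\sqrt{5}}{2}.
General: L(n) = A·r₁^n + B·r₂^n. Solving with L(0)=2, L(1)=1 gives A = 1, B = 1.
So L(n) = 2^{- n} \left(\left(1 - \sqrt{5}\right)^{n} + \left(1 + \sqrt{5}\right)^{n}\right).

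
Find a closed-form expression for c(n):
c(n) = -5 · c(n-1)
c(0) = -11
Pure geometric recurrence with ratio -5.
By induction c(n) = c(0) · (-5)^n = - 11 \left(-5\right)^{n}.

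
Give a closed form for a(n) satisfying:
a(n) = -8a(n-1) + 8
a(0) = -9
First-order linear non-homogeneous.
Homogeneous solution: a_h(n) = A·(-8)^n.
Try constant particular solution a_p = K: K = -8K + 8 ⇒ K = \frac{8}{9}.
General: a(n) = A·(-8)^n + \frac{8}{9}.
Apply a(0) = -9: A + \frac{8}{9} = -9 ⇒ A = - \frac{89}{9}.
So a(n) = \frac{8}{9} - \frac{89 \left(-8\right)^{n}}{9}.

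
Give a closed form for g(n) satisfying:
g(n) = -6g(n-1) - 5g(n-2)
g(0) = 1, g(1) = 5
Characteristic equation: x² + 6x + 5 = 0, which factors as (x - (-5))(x - (-1)) = 0.
Roots r₁ = -5, r₂ = -1 (distinct).
General solution: g(n) = A·(-5)^n + B·(-1)^n.
From g(0) = 1: A + B = 1.
From g(1) = 5: -5A - B = 5.
Solving: A = - \frac{3}{2}, B = \frac{5}{2}.
So g(n) = \frac{5 \left(-1\right)^{n}}{2} - \frac{3 \left(-5\right)^{n}}{2}.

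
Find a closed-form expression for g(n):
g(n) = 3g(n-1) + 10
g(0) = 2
First-order linear non-homogeneous.
Homogeneous solution: g_h(n) = A·(3)^n.
Try constant particular solution g_p = K: K = 3K + 10 ⇒ K = -5.
General: g(n) = A·(3)^n - 5.
Apply g(0) = 2: A - 5 = 2 ⇒ A = 7.
So g(n) = 7 \cdot 3^{n} - 5.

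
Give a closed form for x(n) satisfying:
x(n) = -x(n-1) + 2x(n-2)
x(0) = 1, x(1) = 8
Characteristic equation: x² + x - 2 = 0, which factors as (x - (1))(x - (-2)) = 0.
Roots r₁ = 1, r₂ = -2 (distinct).
General solution: x(n) = A·(1)^n + B·(-2)^n.
From x(0) = 1: A + B = 1.
From x(1) = 8: A - 2B = 8.
Solving: A = \frac{10}{3}, B = - \frac{7}{3}.
So x(n) = \frac{10}{3} - \frac{7 \left(-2\right)^{n}}{3}.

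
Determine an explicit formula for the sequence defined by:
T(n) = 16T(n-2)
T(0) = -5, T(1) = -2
Characteristic equation: x² - 16 = 0, which factors as (x - (-4))(x - (4)) = 0.
Roots r₁ = -4, r₂ = 4 (distinct).
General solution: T(n) = A·(-4)^n + B·(4)^n.
From T(0) = -5: A + B = -5.
From T(1) = -2: -4A + 4B = -2.
Solving: A = - \frac{9}{4}, B = - \frac{11}{4}.
So T(n) = - \frac{9 \left(-4\right)^{n}}{4} - \frac{11 \cdot 4^{n}}{4}.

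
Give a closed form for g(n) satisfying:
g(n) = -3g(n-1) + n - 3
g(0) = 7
First-order linear with linear forcing.
Homogeneous solution: g_h(n) = A·(-3)^n.
Try particular g_p(n) = pn + q. Substituting:
  pn + q = -3(p(n-1) + q) + n - 3.
Matching the n-coefficient: p = -3p + 1 ⇒ p = \frac{1}{4}.
Matching constants: q = 3p - 3q - 3 ⇒ q = - \frac{9}{16}.
General: g(n) = A·(-3)^n + \frac{n}{4} - \frac{9}{16}.
Apply g(0) = 7: A - \frac{9}{16} = 7 ⇒ A = \frac{121}{16}.
So g(n) = \frac{121 \left(-3\right)^{n}}{16} + \frac{n}{4} - \frac{9}{16}.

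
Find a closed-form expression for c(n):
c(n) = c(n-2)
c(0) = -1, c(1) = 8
Characteristic equation: x² - 1 = 0, which factors as (x - (1))(x - (-1)) = 0.
Roots r₁ = 1, r₂ = -1 (distinct).
General solution: c(n) = A·(1)^n + B·(-1)^n.
From c(0) = -1: A + B = -1.
From c(1) = 8: A - B = 8.
Solving: A = \frac{7}{2}, B = - \frac{9}{2}.
So c(n) = \frac{7}{2} - \frac{9 \left(-1\right)^{n}}{2}.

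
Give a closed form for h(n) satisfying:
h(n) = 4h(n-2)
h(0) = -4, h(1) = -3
Characteristic equation: x² - 4 = 0, which factors as (x - (2))(x - (-2)) = 0.
Roots r₁ = 2, r₂ = -2 (distinct).
General solution: h(n) = A·(2)^n + B·(-2)^n.
From h(0) = -4: A + B = -4.
From h(1) = -3: 2A - 2B = -3.
Solving: A = - \frac{11}{4}, B = - \frac{5}{4}.
So h(n) = - \frac{5 \left(-2\right)^{n}}{4} - \frac{11 \cdot 2^{n}}{4}.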